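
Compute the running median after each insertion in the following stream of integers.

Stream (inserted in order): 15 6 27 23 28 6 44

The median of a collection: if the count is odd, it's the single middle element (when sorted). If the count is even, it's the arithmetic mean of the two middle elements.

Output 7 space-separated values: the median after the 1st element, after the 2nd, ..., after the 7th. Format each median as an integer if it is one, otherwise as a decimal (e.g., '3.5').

Step 1: insert 15 -> lo=[15] (size 1, max 15) hi=[] (size 0) -> median=15
Step 2: insert 6 -> lo=[6] (size 1, max 6) hi=[15] (size 1, min 15) -> median=10.5
Step 3: insert 27 -> lo=[6, 15] (size 2, max 15) hi=[27] (size 1, min 27) -> median=15
Step 4: insert 23 -> lo=[6, 15] (size 2, max 15) hi=[23, 27] (size 2, min 23) -> median=19
Step 5: insert 28 -> lo=[6, 15, 23] (size 3, max 23) hi=[27, 28] (size 2, min 27) -> median=23
Step 6: insert 6 -> lo=[6, 6, 15] (size 3, max 15) hi=[23, 27, 28] (size 3, min 23) -> median=19
Step 7: insert 44 -> lo=[6, 6, 15, 23] (size 4, max 23) hi=[27, 28, 44] (size 3, min 27) -> median=23

Answer: 15 10.5 15 19 23 19 23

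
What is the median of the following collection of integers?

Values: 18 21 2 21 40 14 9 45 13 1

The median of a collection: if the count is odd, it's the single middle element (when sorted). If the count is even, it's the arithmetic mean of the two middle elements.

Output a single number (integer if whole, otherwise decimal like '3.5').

Step 1: insert 18 -> lo=[18] (size 1, max 18) hi=[] (size 0) -> median=18
Step 2: insert 21 -> lo=[18] (size 1, max 18) hi=[21] (size 1, min 21) -> median=19.5
Step 3: insert 2 -> lo=[2, 18] (size 2, max 18) hi=[21] (size 1, min 21) -> median=18
Step 4: insert 21 -> lo=[2, 18] (size 2, max 18) hi=[21, 21] (size 2, min 21) -> median=19.5
Step 5: insert 40 -> lo=[2, 18, 21] (size 3, max 21) hi=[21, 40] (size 2, min 21) -> median=21
Step 6: insert 14 -> lo=[2, 14, 18] (size 3, max 18) hi=[21, 21, 40] (size 3, min 21) -> median=19.5
Step 7: insert 9 -> lo=[2, 9, 14, 18] (size 4, max 18) hi=[21, 21, 40] (size 3, min 21) -> median=18
Step 8: insert 45 -> lo=[2, 9, 14, 18] (size 4, max 18) hi=[21, 21, 40, 45] (size 4, min 21) -> median=19.5
Step 9: insert 13 -> lo=[2, 9, 13, 14, 18] (size 5, max 18) hi=[21, 21, 40, 45] (size 4, min 21) -> median=18
Step 10: insert 1 -> lo=[1, 2, 9, 13, 14] (size 5, max 14) hi=[18, 21, 21, 40, 45] (size 5, min 18) -> median=16

Answer: 16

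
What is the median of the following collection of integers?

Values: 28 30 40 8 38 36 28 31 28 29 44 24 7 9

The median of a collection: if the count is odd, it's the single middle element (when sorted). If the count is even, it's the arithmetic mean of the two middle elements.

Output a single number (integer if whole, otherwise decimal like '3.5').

Step 1: insert 28 -> lo=[28] (size 1, max 28) hi=[] (size 0) -> median=28
Step 2: insert 30 -> lo=[28] (size 1, max 28) hi=[30] (size 1, min 30) -> median=29
Step 3: insert 40 -> lo=[28, 30] (size 2, max 30) hi=[40] (size 1, min 40) -> median=30
Step 4: insert 8 -> lo=[8, 28] (size 2, max 28) hi=[30, 40] (size 2, min 30) -> median=29
Step 5: insert 38 -> lo=[8, 28, 30] (size 3, max 30) hi=[38, 40] (size 2, min 38) -> median=30
Step 6: insert 36 -> lo=[8, 28, 30] (size 3, max 30) hi=[36, 38, 40] (size 3, min 36) -> median=33
Step 7: insert 28 -> lo=[8, 28, 28, 30] (size 4, max 30) hi=[36, 38, 40] (size 3, min 36) -> median=30
Step 8: insert 31 -> lo=[8, 28, 28, 30] (size 4, max 30) hi=[31, 36, 38, 40] (size 4, min 31) -> median=30.5
Step 9: insert 28 -> lo=[8, 28, 28, 28, 30] (size 5, max 30) hi=[31, 36, 38, 40] (size 4, min 31) -> median=30
Step 10: insert 29 -> lo=[8, 28, 28, 28, 29] (size 5, max 29) hi=[30, 31, 36, 38, 40] (size 5, min 30) -> median=29.5
Step 11: insert 44 -> lo=[8, 28, 28, 28, 29, 30] (size 6, max 30) hi=[31, 36, 38, 40, 44] (size 5, min 31) -> median=30
Step 12: insert 24 -> lo=[8, 24, 28, 28, 28, 29] (size 6, max 29) hi=[30, 31, 36, 38, 40, 44] (size 6, min 30) -> median=29.5
Step 13: insert 7 -> lo=[7, 8, 24, 28, 28, 28, 29] (size 7, max 29) hi=[30, 31, 36, 38, 40, 44] (size 6, min 30) -> median=29
Step 14: insert 9 -> lo=[7, 8, 9, 24, 28, 28, 28] (size 7, max 28) hi=[29, 30, 31, 36, 38, 40, 44] (size 7, min 29) -> median=28.5

Answer: 28.5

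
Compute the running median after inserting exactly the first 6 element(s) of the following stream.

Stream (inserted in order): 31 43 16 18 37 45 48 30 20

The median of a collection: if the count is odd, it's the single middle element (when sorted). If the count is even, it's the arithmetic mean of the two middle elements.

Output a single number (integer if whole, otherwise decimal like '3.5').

Answer: 34

Derivation:
Step 1: insert 31 -> lo=[31] (size 1, max 31) hi=[] (size 0) -> median=31
Step 2: insert 43 -> lo=[31] (size 1, max 31) hi=[43] (size 1, min 43) -> median=37
Step 3: insert 16 -> lo=[16, 31] (size 2, max 31) hi=[43] (size 1, min 43) -> median=31
Step 4: insert 18 -> lo=[16, 18] (size 2, max 18) hi=[31, 43] (size 2, min 31) -> median=24.5
Step 5: insert 37 -> lo=[16, 18, 31] (size 3, max 31) hi=[37, 43] (size 2, min 37) -> median=31
Step 6: insert 45 -> lo=[16, 18, 31] (size 3, max 31) hi=[37, 43, 45] (size 3, min 37) -> median=34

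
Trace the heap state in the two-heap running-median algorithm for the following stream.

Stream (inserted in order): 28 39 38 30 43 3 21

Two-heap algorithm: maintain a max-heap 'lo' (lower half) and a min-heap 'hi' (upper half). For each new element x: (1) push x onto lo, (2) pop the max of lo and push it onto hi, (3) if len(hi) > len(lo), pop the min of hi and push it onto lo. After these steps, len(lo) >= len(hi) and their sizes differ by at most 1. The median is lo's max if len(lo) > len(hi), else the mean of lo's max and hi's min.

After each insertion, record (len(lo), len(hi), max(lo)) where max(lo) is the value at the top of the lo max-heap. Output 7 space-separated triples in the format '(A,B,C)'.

Step 1: insert 28 -> lo=[28] hi=[] -> (len(lo)=1, len(hi)=0, max(lo)=28)
Step 2: insert 39 -> lo=[28] hi=[39] -> (len(lo)=1, len(hi)=1, max(lo)=28)
Step 3: insert 38 -> lo=[28, 38] hi=[39] -> (len(lo)=2, len(hi)=1, max(lo)=38)
Step 4: insert 30 -> lo=[28, 30] hi=[38, 39] -> (len(lo)=2, len(hi)=2, max(lo)=30)
Step 5: insert 43 -> lo=[28, 30, 38] hi=[39, 43] -> (len(lo)=3, len(hi)=2, max(lo)=38)
Step 6: insert 3 -> lo=[3, 28, 30] hi=[38, 39, 43] -> (len(lo)=3, len(hi)=3, max(lo)=30)
Step 7: insert 21 -> lo=[3, 21, 28, 30] hi=[38, 39, 43] -> (len(lo)=4, len(hi)=3, max(lo)=30)

Answer: (1,0,28) (1,1,28) (2,1,38) (2,2,30) (3,2,38) (3,3,30) (4,3,30)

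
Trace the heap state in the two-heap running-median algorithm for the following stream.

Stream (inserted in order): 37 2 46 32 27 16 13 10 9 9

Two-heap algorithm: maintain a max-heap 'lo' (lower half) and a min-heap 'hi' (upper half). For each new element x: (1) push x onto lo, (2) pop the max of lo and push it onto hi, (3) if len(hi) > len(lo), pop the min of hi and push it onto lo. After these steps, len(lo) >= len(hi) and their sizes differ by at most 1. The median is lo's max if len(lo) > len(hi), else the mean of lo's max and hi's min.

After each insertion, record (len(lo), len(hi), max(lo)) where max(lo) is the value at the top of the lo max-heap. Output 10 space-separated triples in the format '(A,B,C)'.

Step 1: insert 37 -> lo=[37] hi=[] -> (len(lo)=1, len(hi)=0, max(lo)=37)
Step 2: insert 2 -> lo=[2] hi=[37] -> (len(lo)=1, len(hi)=1, max(lo)=2)
Step 3: insert 46 -> lo=[2, 37] hi=[46] -> (len(lo)=2, len(hi)=1, max(lo)=37)
Step 4: insert 32 -> lo=[2, 32] hi=[37, 46] -> (len(lo)=2, len(hi)=2, max(lo)=32)
Step 5: insert 27 -> lo=[2, 27, 32] hi=[37, 46] -> (len(lo)=3, len(hi)=2, max(lo)=32)
Step 6: insert 16 -> lo=[2, 16, 27] hi=[32, 37, 46] -> (len(lo)=3, len(hi)=3, max(lo)=27)
Step 7: insert 13 -> lo=[2, 13, 16, 27] hi=[32, 37, 46] -> (len(lo)=4, len(hi)=3, max(lo)=27)
Step 8: insert 10 -> lo=[2, 10, 13, 16] hi=[27, 32, 37, 46] -> (len(lo)=4, len(hi)=4, max(lo)=16)
Step 9: insert 9 -> lo=[2, 9, 10, 13, 16] hi=[27, 32, 37, 46] -> (len(lo)=5, len(hi)=4, max(lo)=16)
Step 10: insert 9 -> lo=[2, 9, 9, 10, 13] hi=[16, 27, 32, 37, 46] -> (len(lo)=5, len(hi)=5, max(lo)=13)

Answer: (1,0,37) (1,1,2) (2,1,37) (2,2,32) (3,2,32) (3,3,27) (4,3,27) (4,4,16) (5,4,16) (5,5,13)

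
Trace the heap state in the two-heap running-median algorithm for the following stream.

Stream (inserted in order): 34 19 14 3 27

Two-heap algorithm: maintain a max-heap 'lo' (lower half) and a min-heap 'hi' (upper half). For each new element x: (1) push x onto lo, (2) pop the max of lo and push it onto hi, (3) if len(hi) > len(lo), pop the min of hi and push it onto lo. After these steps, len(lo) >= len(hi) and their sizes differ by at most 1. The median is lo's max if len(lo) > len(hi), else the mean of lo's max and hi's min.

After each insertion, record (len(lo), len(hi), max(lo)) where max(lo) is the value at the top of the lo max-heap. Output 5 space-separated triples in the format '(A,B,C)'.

Answer: (1,0,34) (1,1,19) (2,1,19) (2,2,14) (3,2,19)

Derivation:
Step 1: insert 34 -> lo=[34] hi=[] -> (len(lo)=1, len(hi)=0, max(lo)=34)
Step 2: insert 19 -> lo=[19] hi=[34] -> (len(lo)=1, len(hi)=1, max(lo)=19)
Step 3: insert 14 -> lo=[14, 19] hi=[34] -> (len(lo)=2, len(hi)=1, max(lo)=19)
Step 4: insert 3 -> lo=[3, 14] hi=[19, 34] -> (len(lo)=2, len(hi)=2, max(lo)=14)
Step 5: insert 27 -> lo=[3, 14, 19] hi=[27, 34] -> (len(lo)=3, len(hi)=2, max(lo)=19)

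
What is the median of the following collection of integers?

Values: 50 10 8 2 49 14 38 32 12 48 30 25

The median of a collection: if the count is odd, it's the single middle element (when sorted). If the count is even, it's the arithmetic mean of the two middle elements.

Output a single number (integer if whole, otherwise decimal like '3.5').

Answer: 27.5

Derivation:
Step 1: insert 50 -> lo=[50] (size 1, max 50) hi=[] (size 0) -> median=50
Step 2: insert 10 -> lo=[10] (size 1, max 10) hi=[50] (size 1, min 50) -> median=30
Step 3: insert 8 -> lo=[8, 10] (size 2, max 10) hi=[50] (size 1, min 50) -> median=10
Step 4: insert 2 -> lo=[2, 8] (size 2, max 8) hi=[10, 50] (size 2, min 10) -> median=9
Step 5: insert 49 -> lo=[2, 8, 10] (size 3, max 10) hi=[49, 50] (size 2, min 49) -> median=10
Step 6: insert 14 -> lo=[2, 8, 10] (size 3, max 10) hi=[14, 49, 50] (size 3, min 14) -> median=12
Step 7: insert 38 -> lo=[2, 8, 10, 14] (size 4, max 14) hi=[38, 49, 50] (size 3, min 38) -> median=14
Step 8: insert 32 -> lo=[2, 8, 10, 14] (size 4, max 14) hi=[32, 38, 49, 50] (size 4, min 32) -> median=23
Step 9: insert 12 -> lo=[2, 8, 10, 12, 14] (size 5, max 14) hi=[32, 38, 49, 50] (size 4, min 32) -> median=14
Step 10: insert 48 -> lo=[2, 8, 10, 12, 14] (size 5, max 14) hi=[32, 38, 48, 49, 50] (size 5, min 32) -> median=23
Step 11: insert 30 -> lo=[2, 8, 10, 12, 14, 30] (size 6, max 30) hi=[32, 38, 48, 49, 50] (size 5, min 32) -> median=30
Step 12: insert 25 -> lo=[2, 8, 10, 12, 14, 25] (size 6, max 25) hi=[30, 32, 38, 48, 49, 50] (size 6, min 30) -> median=27.5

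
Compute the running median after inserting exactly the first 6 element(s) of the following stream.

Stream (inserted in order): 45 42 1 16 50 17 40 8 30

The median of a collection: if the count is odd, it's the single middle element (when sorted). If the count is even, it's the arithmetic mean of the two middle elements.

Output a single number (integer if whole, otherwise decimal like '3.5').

Answer: 29.5

Derivation:
Step 1: insert 45 -> lo=[45] (size 1, max 45) hi=[] (size 0) -> median=45
Step 2: insert 42 -> lo=[42] (size 1, max 42) hi=[45] (size 1, min 45) -> median=43.5
Step 3: insert 1 -> lo=[1, 42] (size 2, max 42) hi=[45] (size 1, min 45) -> median=42
Step 4: insert 16 -> lo=[1, 16] (size 2, max 16) hi=[42, 45] (size 2, min 42) -> median=29
Step 5: insert 50 -> lo=[1, 16, 42] (size 3, max 42) hi=[45, 50] (size 2, min 45) -> median=42
Step 6: insert 17 -> lo=[1, 16, 17] (size 3, max 17) hi=[42, 45, 50] (size 3, min 42) -> median=29.5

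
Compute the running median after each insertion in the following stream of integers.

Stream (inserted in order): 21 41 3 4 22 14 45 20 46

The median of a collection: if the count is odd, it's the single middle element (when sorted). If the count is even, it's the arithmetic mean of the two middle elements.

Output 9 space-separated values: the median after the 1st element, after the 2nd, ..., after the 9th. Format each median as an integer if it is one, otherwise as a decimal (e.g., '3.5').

Answer: 21 31 21 12.5 21 17.5 21 20.5 21

Derivation:
Step 1: insert 21 -> lo=[21] (size 1, max 21) hi=[] (size 0) -> median=21
Step 2: insert 41 -> lo=[21] (size 1, max 21) hi=[41] (size 1, min 41) -> median=31
Step 3: insert 3 -> lo=[3, 21] (size 2, max 21) hi=[41] (size 1, min 41) -> median=21
Step 4: insert 4 -> lo=[3, 4] (size 2, max 4) hi=[21, 41] (size 2, min 21) -> median=12.5
Step 5: insert 22 -> lo=[3, 4, 21] (size 3, max 21) hi=[22, 41] (size 2, min 22) -> median=21
Step 6: insert 14 -> lo=[3, 4, 14] (size 3, max 14) hi=[21, 22, 41] (size 3, min 21) -> median=17.5
Step 7: insert 45 -> lo=[3, 4, 14, 21] (size 4, max 21) hi=[22, 41, 45] (size 3, min 22) -> median=21
Step 8: insert 20 -> lo=[3, 4, 14, 20] (size 4, max 20) hi=[21, 22, 41, 45] (size 4, min 21) -> median=20.5
Step 9: insert 46 -> lo=[3, 4, 14, 20, 21] (size 5, max 21) hi=[22, 41, 45, 46] (size 4, min 22) -> median=21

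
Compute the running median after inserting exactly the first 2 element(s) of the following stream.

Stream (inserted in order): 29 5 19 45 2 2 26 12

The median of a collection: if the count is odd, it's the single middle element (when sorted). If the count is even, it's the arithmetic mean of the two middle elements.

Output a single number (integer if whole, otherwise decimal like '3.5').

Step 1: insert 29 -> lo=[29] (size 1, max 29) hi=[] (size 0) -> median=29
Step 2: insert 5 -> lo=[5] (size 1, max 5) hi=[29] (size 1, min 29) -> median=17

Answer: 17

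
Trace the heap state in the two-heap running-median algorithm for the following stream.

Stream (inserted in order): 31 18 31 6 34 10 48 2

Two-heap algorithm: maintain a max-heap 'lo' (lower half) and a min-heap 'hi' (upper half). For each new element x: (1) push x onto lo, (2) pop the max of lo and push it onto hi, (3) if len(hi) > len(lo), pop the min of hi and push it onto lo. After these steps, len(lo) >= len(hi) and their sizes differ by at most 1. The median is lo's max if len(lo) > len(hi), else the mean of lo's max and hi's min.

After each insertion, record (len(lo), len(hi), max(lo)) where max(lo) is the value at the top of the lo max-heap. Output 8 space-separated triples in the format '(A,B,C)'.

Answer: (1,0,31) (1,1,18) (2,1,31) (2,2,18) (3,2,31) (3,3,18) (4,3,31) (4,4,18)

Derivation:
Step 1: insert 31 -> lo=[31] hi=[] -> (len(lo)=1, len(hi)=0, max(lo)=31)
Step 2: insert 18 -> lo=[18] hi=[31] -> (len(lo)=1, len(hi)=1, max(lo)=18)
Step 3: insert 31 -> lo=[18, 31] hi=[31] -> (len(lo)=2, len(hi)=1, max(lo)=31)
Step 4: insert 6 -> lo=[6, 18] hi=[31, 31] -> (len(lo)=2, len(hi)=2, max(lo)=18)
Step 5: insert 34 -> lo=[6, 18, 31] hi=[31, 34] -> (len(lo)=3, len(hi)=2, max(lo)=31)
Step 6: insert 10 -> lo=[6, 10, 18] hi=[31, 31, 34] -> (len(lo)=3, len(hi)=3, max(lo)=18)
Step 7: insert 48 -> lo=[6, 10, 18, 31] hi=[31, 34, 48] -> (len(lo)=4, len(hi)=3, max(lo)=31)
Step 8: insert 2 -> lo=[2, 6, 10, 18] hi=[31, 31, 34, 48] -> (len(lo)=4, len(hi)=4, max(lo)=18)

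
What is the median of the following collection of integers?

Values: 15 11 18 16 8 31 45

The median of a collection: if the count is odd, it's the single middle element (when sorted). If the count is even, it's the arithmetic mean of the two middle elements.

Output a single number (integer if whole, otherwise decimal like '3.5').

Answer: 16

Derivation:
Step 1: insert 15 -> lo=[15] (size 1, max 15) hi=[] (size 0) -> median=15
Step 2: insert 11 -> lo=[11] (size 1, max 11) hi=[15] (size 1, min 15) -> median=13
Step 3: insert 18 -> lo=[11, 15] (size 2, max 15) hi=[18] (size 1, min 18) -> median=15
Step 4: insert 16 -> lo=[11, 15] (size 2, max 15) hi=[16, 18] (size 2, min 16) -> median=15.5
Step 5: insert 8 -> lo=[8, 11, 15] (size 3, max 15) hi=[16, 18] (size 2, min 16) -> median=15
Step 6: insert 31 -> lo=[8, 11, 15] (size 3, max 15) hi=[16, 18, 31] (size 3, min 16) -> median=15.5
Step 7: insert 45 -> lo=[8, 11, 15, 16] (size 4, max 16) hi=[18, 31, 45] (size 3, min 18) -> median=16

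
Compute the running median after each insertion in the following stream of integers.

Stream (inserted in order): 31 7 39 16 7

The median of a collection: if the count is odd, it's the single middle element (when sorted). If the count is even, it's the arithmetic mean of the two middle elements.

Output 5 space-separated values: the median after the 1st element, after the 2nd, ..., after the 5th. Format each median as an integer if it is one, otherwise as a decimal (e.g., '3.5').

Answer: 31 19 31 23.5 16

Derivation:
Step 1: insert 31 -> lo=[31] (size 1, max 31) hi=[] (size 0) -> median=31
Step 2: insert 7 -> lo=[7] (size 1, max 7) hi=[31] (size 1, min 31) -> median=19
Step 3: insert 39 -> lo=[7, 31] (size 2, max 31) hi=[39] (size 1, min 39) -> median=31
Step 4: insert 16 -> lo=[7, 16] (size 2, max 16) hi=[31, 39] (size 2, min 31) -> median=23.5
Step 5: insert 7 -> lo=[7, 7, 16] (size 3, max 16) hi=[31, 39] (size 2, min 31) -> median=16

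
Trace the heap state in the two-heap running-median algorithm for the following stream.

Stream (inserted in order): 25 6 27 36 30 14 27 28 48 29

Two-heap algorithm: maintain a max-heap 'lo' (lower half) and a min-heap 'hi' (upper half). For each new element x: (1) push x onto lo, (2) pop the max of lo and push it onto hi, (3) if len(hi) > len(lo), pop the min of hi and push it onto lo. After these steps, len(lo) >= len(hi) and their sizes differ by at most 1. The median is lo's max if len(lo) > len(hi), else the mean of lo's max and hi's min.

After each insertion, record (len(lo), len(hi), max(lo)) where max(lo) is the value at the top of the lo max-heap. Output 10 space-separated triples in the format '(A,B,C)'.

Answer: (1,0,25) (1,1,6) (2,1,25) (2,2,25) (3,2,27) (3,3,25) (4,3,27) (4,4,27) (5,4,27) (5,5,27)

Derivation:
Step 1: insert 25 -> lo=[25] hi=[] -> (len(lo)=1, len(hi)=0, max(lo)=25)
Step 2: insert 6 -> lo=[6] hi=[25] -> (len(lo)=1, len(hi)=1, max(lo)=6)
Step 3: insert 27 -> lo=[6, 25] hi=[27] -> (len(lo)=2, len(hi)=1, max(lo)=25)
Step 4: insert 36 -> lo=[6, 25] hi=[27, 36] -> (len(lo)=2, len(hi)=2, max(lo)=25)
Step 5: insert 30 -> lo=[6, 25, 27] hi=[30, 36] -> (len(lo)=3, len(hi)=2, max(lo)=27)
Step 6: insert 14 -> lo=[6, 14, 25] hi=[27, 30, 36] -> (len(lo)=3, len(hi)=3, max(lo)=25)
Step 7: insert 27 -> lo=[6, 14, 25, 27] hi=[27, 30, 36] -> (len(lo)=4, len(hi)=3, max(lo)=27)
Step 8: insert 28 -> lo=[6, 14, 25, 27] hi=[27, 28, 30, 36] -> (len(lo)=4, len(hi)=4, max(lo)=27)
Step 9: insert 48 -> lo=[6, 14, 25, 27, 27] hi=[28, 30, 36, 48] -> (len(lo)=5, len(hi)=4, max(lo)=27)
Step 10: insert 29 -> lo=[6, 14, 25, 27, 27] hi=[28, 29, 30, 36, 48] -> (len(lo)=5, len(hi)=5, max(lo)=27)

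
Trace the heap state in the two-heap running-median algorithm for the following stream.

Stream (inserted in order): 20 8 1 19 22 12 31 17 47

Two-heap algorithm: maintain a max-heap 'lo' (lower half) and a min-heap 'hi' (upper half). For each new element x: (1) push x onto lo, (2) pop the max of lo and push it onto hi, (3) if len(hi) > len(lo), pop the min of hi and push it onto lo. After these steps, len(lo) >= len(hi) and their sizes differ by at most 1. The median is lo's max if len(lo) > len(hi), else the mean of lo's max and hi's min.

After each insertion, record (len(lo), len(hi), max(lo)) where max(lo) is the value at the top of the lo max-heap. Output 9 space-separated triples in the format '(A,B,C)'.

Answer: (1,0,20) (1,1,8) (2,1,8) (2,2,8) (3,2,19) (3,3,12) (4,3,19) (4,4,17) (5,4,19)

Derivation:
Step 1: insert 20 -> lo=[20] hi=[] -> (len(lo)=1, len(hi)=0, max(lo)=20)
Step 2: insert 8 -> lo=[8] hi=[20] -> (len(lo)=1, len(hi)=1, max(lo)=8)
Step 3: insert 1 -> lo=[1, 8] hi=[20] -> (len(lo)=2, len(hi)=1, max(lo)=8)
Step 4: insert 19 -> lo=[1, 8] hi=[19, 20] -> (len(lo)=2, len(hi)=2, max(lo)=8)
Step 5: insert 22 -> lo=[1, 8, 19] hi=[20, 22] -> (len(lo)=3, len(hi)=2, max(lo)=19)
Step 6: insert 12 -> lo=[1, 8, 12] hi=[19, 20, 22] -> (len(lo)=3, len(hi)=3, max(lo)=12)
Step 7: insert 31 -> lo=[1, 8, 12, 19] hi=[20, 22, 31] -> (len(lo)=4, len(hi)=3, max(lo)=19)
Step 8: insert 17 -> lo=[1, 8, 12, 17] hi=[19, 20, 22, 31] -> (len(lo)=4, len(hi)=4, max(lo)=17)
Step 9: insert 47 -> lo=[1, 8, 12, 17, 19] hi=[20, 22, 31, 47] -> (len(lo)=5, len(hi)=4, max(lo)=19)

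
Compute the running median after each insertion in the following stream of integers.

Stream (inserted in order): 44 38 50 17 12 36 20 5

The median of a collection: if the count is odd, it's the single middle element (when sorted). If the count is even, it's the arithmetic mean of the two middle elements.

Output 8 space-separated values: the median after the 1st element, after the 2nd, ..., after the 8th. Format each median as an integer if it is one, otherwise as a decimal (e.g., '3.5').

Answer: 44 41 44 41 38 37 36 28

Derivation:
Step 1: insert 44 -> lo=[44] (size 1, max 44) hi=[] (size 0) -> median=44
Step 2: insert 38 -> lo=[38] (size 1, max 38) hi=[44] (size 1, min 44) -> median=41
Step 3: insert 50 -> lo=[38, 44] (size 2, max 44) hi=[50] (size 1, min 50) -> median=44
Step 4: insert 17 -> lo=[17, 38] (size 2, max 38) hi=[44, 50] (size 2, min 44) -> median=41
Step 5: insert 12 -> lo=[12, 17, 38] (size 3, max 38) hi=[44, 50] (size 2, min 44) -> median=38
Step 6: insert 36 -> lo=[12, 17, 36] (size 3, max 36) hi=[38, 44, 50] (size 3, min 38) -> median=37
Step 7: insert 20 -> lo=[12, 17, 20, 36] (size 4, max 36) hi=[38, 44, 50] (size 3, min 38) -> median=36
Step 8: insert 5 -> lo=[5, 12, 17, 20] (size 4, max 20) hi=[36, 38, 44, 50] (size 4, min 36) -> median=28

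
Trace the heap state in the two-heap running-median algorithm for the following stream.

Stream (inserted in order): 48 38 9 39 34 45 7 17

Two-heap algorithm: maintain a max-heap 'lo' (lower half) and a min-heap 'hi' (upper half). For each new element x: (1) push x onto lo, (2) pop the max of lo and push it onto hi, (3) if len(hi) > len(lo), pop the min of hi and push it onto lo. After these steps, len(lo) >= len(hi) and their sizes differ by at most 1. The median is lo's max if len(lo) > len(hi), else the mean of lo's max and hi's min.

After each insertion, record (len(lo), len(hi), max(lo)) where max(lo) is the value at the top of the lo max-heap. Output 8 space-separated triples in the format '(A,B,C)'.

Answer: (1,0,48) (1,1,38) (2,1,38) (2,2,38) (3,2,38) (3,3,38) (4,3,38) (4,4,34)

Derivation:
Step 1: insert 48 -> lo=[48] hi=[] -> (len(lo)=1, len(hi)=0, max(lo)=48)
Step 2: insert 38 -> lo=[38] hi=[48] -> (len(lo)=1, len(hi)=1, max(lo)=38)
Step 3: insert 9 -> lo=[9, 38] hi=[48] -> (len(lo)=2, len(hi)=1, max(lo)=38)
Step 4: insert 39 -> lo=[9, 38] hi=[39, 48] -> (len(lo)=2, len(hi)=2, max(lo)=38)
Step 5: insert 34 -> lo=[9, 34, 38] hi=[39, 48] -> (len(lo)=3, len(hi)=2, max(lo)=38)
Step 6: insert 45 -> lo=[9, 34, 38] hi=[39, 45, 48] -> (len(lo)=3, len(hi)=3, max(lo)=38)
Step 7: insert 7 -> lo=[7, 9, 34, 38] hi=[39, 45, 48] -> (len(lo)=4, len(hi)=3, max(lo)=38)
Step 8: insert 17 -> lo=[7, 9, 17, 34] hi=[38, 39, 45, 48] -> (len(lo)=4, len(hi)=4, max(lo)=34)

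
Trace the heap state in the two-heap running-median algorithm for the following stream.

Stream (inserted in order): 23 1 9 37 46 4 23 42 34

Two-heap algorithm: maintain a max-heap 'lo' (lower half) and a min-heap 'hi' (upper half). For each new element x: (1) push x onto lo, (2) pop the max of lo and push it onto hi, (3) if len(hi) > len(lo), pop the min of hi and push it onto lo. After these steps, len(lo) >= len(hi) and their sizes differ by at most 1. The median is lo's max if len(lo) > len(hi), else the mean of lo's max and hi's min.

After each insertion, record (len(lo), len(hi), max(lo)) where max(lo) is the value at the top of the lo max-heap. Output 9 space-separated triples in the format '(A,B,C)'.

Answer: (1,0,23) (1,1,1) (2,1,9) (2,2,9) (3,2,23) (3,3,9) (4,3,23) (4,4,23) (5,4,23)

Derivation:
Step 1: insert 23 -> lo=[23] hi=[] -> (len(lo)=1, len(hi)=0, max(lo)=23)
Step 2: insert 1 -> lo=[1] hi=[23] -> (len(lo)=1, len(hi)=1, max(lo)=1)
Step 3: insert 9 -> lo=[1, 9] hi=[23] -> (len(lo)=2, len(hi)=1, max(lo)=9)
Step 4: insert 37 -> lo=[1, 9] hi=[23, 37] -> (len(lo)=2, len(hi)=2, max(lo)=9)
Step 5: insert 46 -> lo=[1, 9, 23] hi=[37, 46] -> (len(lo)=3, len(hi)=2, max(lo)=23)
Step 6: insert 4 -> lo=[1, 4, 9] hi=[23, 37, 46] -> (len(lo)=3, len(hi)=3, max(lo)=9)
Step 7: insert 23 -> lo=[1, 4, 9, 23] hi=[23, 37, 46] -> (len(lo)=4, len(hi)=3, max(lo)=23)
Step 8: insert 42 -> lo=[1, 4, 9, 23] hi=[23, 37, 42, 46] -> (len(lo)=4, len(hi)=4, max(lo)=23)
Step 9: insert 34 -> lo=[1, 4, 9, 23, 23] hi=[34, 37, 42, 46] -> (len(lo)=5, len(hi)=4, max(lo)=23)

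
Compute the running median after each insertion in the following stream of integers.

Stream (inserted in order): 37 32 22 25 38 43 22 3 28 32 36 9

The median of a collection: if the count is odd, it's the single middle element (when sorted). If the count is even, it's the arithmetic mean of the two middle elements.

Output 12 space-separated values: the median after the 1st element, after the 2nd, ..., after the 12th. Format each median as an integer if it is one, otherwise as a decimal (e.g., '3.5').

Step 1: insert 37 -> lo=[37] (size 1, max 37) hi=[] (size 0) -> median=37
Step 2: insert 32 -> lo=[32] (size 1, max 32) hi=[37] (size 1, min 37) -> median=34.5
Step 3: insert 22 -> lo=[22, 32] (size 2, max 32) hi=[37] (size 1, min 37) -> median=32
Step 4: insert 25 -> lo=[22, 25] (size 2, max 25) hi=[32, 37] (size 2, min 32) -> median=28.5
Step 5: insert 38 -> lo=[22, 25, 32] (size 3, max 32) hi=[37, 38] (size 2, min 37) -> median=32
Step 6: insert 43 -> lo=[22, 25, 32] (size 3, max 32) hi=[37, 38, 43] (size 3, min 37) -> median=34.5
Step 7: insert 22 -> lo=[22, 22, 25, 32] (size 4, max 32) hi=[37, 38, 43] (size 3, min 37) -> median=32
Step 8: insert 3 -> lo=[3, 22, 22, 25] (size 4, max 25) hi=[32, 37, 38, 43] (size 4, min 32) -> median=28.5
Step 9: insert 28 -> lo=[3, 22, 22, 25, 28] (size 5, max 28) hi=[32, 37, 38, 43] (size 4, min 32) -> median=28
Step 10: insert 32 -> lo=[3, 22, 22, 25, 28] (size 5, max 28) hi=[32, 32, 37, 38, 43] (size 5, min 32) -> median=30
Step 11: insert 36 -> lo=[3, 22, 22, 25, 28, 32] (size 6, max 32) hi=[32, 36, 37, 38, 43] (size 5, min 32) -> median=32
Step 12: insert 9 -> lo=[3, 9, 22, 22, 25, 28] (size 6, max 28) hi=[32, 32, 36, 37, 38, 43] (size 6, min 32) -> median=30

Answer: 37 34.5 32 28.5 32 34.5 32 28.5 28 30 32 30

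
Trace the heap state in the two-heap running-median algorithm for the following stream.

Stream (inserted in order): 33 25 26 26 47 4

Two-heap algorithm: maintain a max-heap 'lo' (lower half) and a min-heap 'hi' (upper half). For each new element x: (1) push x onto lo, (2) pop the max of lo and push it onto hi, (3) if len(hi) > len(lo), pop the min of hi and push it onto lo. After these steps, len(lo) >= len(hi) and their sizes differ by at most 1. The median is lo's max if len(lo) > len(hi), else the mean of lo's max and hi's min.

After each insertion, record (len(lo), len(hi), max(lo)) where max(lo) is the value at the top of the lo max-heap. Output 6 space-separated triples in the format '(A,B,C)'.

Answer: (1,0,33) (1,1,25) (2,1,26) (2,2,26) (3,2,26) (3,3,26)

Derivation:
Step 1: insert 33 -> lo=[33] hi=[] -> (len(lo)=1, len(hi)=0, max(lo)=33)
Step 2: insert 25 -> lo=[25] hi=[33] -> (len(lo)=1, len(hi)=1, max(lo)=25)
Step 3: insert 26 -> lo=[25, 26] hi=[33] -> (len(lo)=2, len(hi)=1, max(lo)=26)
Step 4: insert 26 -> lo=[25, 26] hi=[26, 33] -> (len(lo)=2, len(hi)=2, max(lo)=26)
Step 5: insert 47 -> lo=[25, 26, 26] hi=[33, 47] -> (len(lo)=3, len(hi)=2, max(lo)=26)
Step 6: insert 4 -> lo=[4, 25, 26] hi=[26, 33, 47] -> (len(lo)=3, len(hi)=3, max(lo)=26)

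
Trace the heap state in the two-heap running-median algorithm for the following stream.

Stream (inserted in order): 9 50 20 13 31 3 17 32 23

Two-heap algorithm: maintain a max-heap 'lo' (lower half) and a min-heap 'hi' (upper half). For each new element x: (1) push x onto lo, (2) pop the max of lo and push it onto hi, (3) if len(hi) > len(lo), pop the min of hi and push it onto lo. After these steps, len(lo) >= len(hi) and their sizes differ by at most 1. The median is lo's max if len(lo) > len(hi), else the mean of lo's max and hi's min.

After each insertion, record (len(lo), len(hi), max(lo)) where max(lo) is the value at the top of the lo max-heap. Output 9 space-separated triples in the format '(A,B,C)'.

Answer: (1,0,9) (1,1,9) (2,1,20) (2,2,13) (3,2,20) (3,3,13) (4,3,17) (4,4,17) (5,4,20)

Derivation:
Step 1: insert 9 -> lo=[9] hi=[] -> (len(lo)=1, len(hi)=0, max(lo)=9)
Step 2: insert 50 -> lo=[9] hi=[50] -> (len(lo)=1, len(hi)=1, max(lo)=9)
Step 3: insert 20 -> lo=[9, 20] hi=[50] -> (len(lo)=2, len(hi)=1, max(lo)=20)
Step 4: insert 13 -> lo=[9, 13] hi=[20, 50] -> (len(lo)=2, len(hi)=2, max(lo)=13)
Step 5: insert 31 -> lo=[9, 13, 20] hi=[31, 50] -> (len(lo)=3, len(hi)=2, max(lo)=20)
Step 6: insert 3 -> lo=[3, 9, 13] hi=[20, 31, 50] -> (len(lo)=3, len(hi)=3, max(lo)=13)
Step 7: insert 17 -> lo=[3, 9, 13, 17] hi=[20, 31, 50] -> (len(lo)=4, len(hi)=3, max(lo)=17)
Step 8: insert 32 -> lo=[3, 9, 13, 17] hi=[20, 31, 32, 50] -> (len(lo)=4, len(hi)=4, max(lo)=17)
Step 9: insert 23 -> lo=[3, 9, 13, 17, 20] hi=[23, 31, 32, 50] -> (len(lo)=5, len(hi)=4, max(lo)=20)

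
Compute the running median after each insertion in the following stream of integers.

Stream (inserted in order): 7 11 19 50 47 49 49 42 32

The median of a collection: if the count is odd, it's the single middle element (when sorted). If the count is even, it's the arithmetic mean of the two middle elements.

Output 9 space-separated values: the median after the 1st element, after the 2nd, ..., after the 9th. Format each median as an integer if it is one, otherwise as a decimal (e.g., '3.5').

Answer: 7 9 11 15 19 33 47 44.5 42

Derivation:
Step 1: insert 7 -> lo=[7] (size 1, max 7) hi=[] (size 0) -> median=7
Step 2: insert 11 -> lo=[7] (size 1, max 7) hi=[11] (size 1, min 11) -> median=9
Step 3: insert 19 -> lo=[7, 11] (size 2, max 11) hi=[19] (size 1, min 19) -> median=11
Step 4: insert 50 -> lo=[7, 11] (size 2, max 11) hi=[19, 50] (size 2, min 19) -> median=15
Step 5: insert 47 -> lo=[7, 11, 19] (size 3, max 19) hi=[47, 50] (size 2, min 47) -> median=19
Step 6: insert 49 -> lo=[7, 11, 19] (size 3, max 19) hi=[47, 49, 50] (size 3, min 47) -> median=33
Step 7: insert 49 -> lo=[7, 11, 19, 47] (size 4, max 47) hi=[49, 49, 50] (size 3, min 49) -> median=47
Step 8: insert 42 -> lo=[7, 11, 19, 42] (size 4, max 42) hi=[47, 49, 49, 50] (size 4, min 47) -> median=44.5
Step 9: insert 32 -> lo=[7, 11, 19, 32, 42] (size 5, max 42) hi=[47, 49, 49, 50] (size 4, min 47) -> median=42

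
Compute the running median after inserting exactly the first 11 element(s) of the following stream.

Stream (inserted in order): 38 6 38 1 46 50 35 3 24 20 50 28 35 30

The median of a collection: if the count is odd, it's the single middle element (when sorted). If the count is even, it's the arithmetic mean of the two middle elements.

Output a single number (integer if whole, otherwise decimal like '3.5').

Answer: 35

Derivation:
Step 1: insert 38 -> lo=[38] (size 1, max 38) hi=[] (size 0) -> median=38
Step 2: insert 6 -> lo=[6] (size 1, max 6) hi=[38] (size 1, min 38) -> median=22
Step 3: insert 38 -> lo=[6, 38] (size 2, max 38) hi=[38] (size 1, min 38) -> median=38
Step 4: insert 1 -> lo=[1, 6] (size 2, max 6) hi=[38, 38] (size 2, min 38) -> median=22
Step 5: insert 46 -> lo=[1, 6, 38] (size 3, max 38) hi=[38, 46] (size 2, min 38) -> median=38
Step 6: insert 50 -> lo=[1, 6, 38] (size 3, max 38) hi=[38, 46, 50] (size 3, min 38) -> median=38
Step 7: insert 35 -> lo=[1, 6, 35, 38] (size 4, max 38) hi=[38, 46, 50] (size 3, min 38) -> median=38
Step 8: insert 3 -> lo=[1, 3, 6, 35] (size 4, max 35) hi=[38, 38, 46, 50] (size 4, min 38) -> median=36.5
Step 9: insert 24 -> lo=[1, 3, 6, 24, 35] (size 5, max 35) hi=[38, 38, 46, 50] (size 4, min 38) -> median=35
Step 10: insert 20 -> lo=[1, 3, 6, 20, 24] (size 5, max 24) hi=[35, 38, 38, 46, 50] (size 5, min 35) -> median=29.5
Step 11: insert 50 -> lo=[1, 3, 6, 20, 24, 35] (size 6, max 35) hi=[38, 38, 46, 50, 50] (size 5, min 38) -> median=35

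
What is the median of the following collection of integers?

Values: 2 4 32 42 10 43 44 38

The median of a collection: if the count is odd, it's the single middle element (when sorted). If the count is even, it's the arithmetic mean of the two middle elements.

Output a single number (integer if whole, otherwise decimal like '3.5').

Step 1: insert 2 -> lo=[2] (size 1, max 2) hi=[] (size 0) -> median=2
Step 2: insert 4 -> lo=[2] (size 1, max 2) hi=[4] (size 1, min 4) -> median=3
Step 3: insert 32 -> lo=[2, 4] (size 2, max 4) hi=[32] (size 1, min 32) -> median=4
Step 4: insert 42 -> lo=[2, 4] (size 2, max 4) hi=[32, 42] (size 2, min 32) -> median=18
Step 5: insert 10 -> lo=[2, 4, 10] (size 3, max 10) hi=[32, 42] (size 2, min 32) -> median=10
Step 6: insert 43 -> lo=[2, 4, 10] (size 3, max 10) hi=[32, 42, 43] (size 3, min 32) -> median=21
Step 7: insert 44 -> lo=[2, 4, 10, 32] (size 4, max 32) hi=[42, 43, 44] (size 3, min 42) -> median=32
Step 8: insert 38 -> lo=[2, 4, 10, 32] (size 4, max 32) hi=[38, 42, 43, 44] (size 4, min 38) -> median=35

Answer: 35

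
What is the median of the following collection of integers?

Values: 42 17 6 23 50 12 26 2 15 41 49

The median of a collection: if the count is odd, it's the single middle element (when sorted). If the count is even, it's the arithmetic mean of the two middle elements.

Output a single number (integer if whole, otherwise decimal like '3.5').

Step 1: insert 42 -> lo=[42] (size 1, max 42) hi=[] (size 0) -> median=42
Step 2: insert 17 -> lo=[17] (size 1, max 17) hi=[42] (size 1, min 42) -> median=29.5
Step 3: insert 6 -> lo=[6, 17] (size 2, max 17) hi=[42] (size 1, min 42) -> median=17
Step 4: insert 23 -> lo=[6, 17] (size 2, max 17) hi=[23, 42] (size 2, min 23) -> median=20
Step 5: insert 50 -> lo=[6, 17, 23] (size 3, max 23) hi=[42, 50] (size 2, min 42) -> median=23
Step 6: insert 12 -> lo=[6, 12, 17] (size 3, max 17) hi=[23, 42, 50] (size 3, min 23) -> median=20
Step 7: insert 26 -> lo=[6, 12, 17, 23] (size 4, max 23) hi=[26, 42, 50] (size 3, min 26) -> median=23
Step 8: insert 2 -> lo=[2, 6, 12, 17] (size 4, max 17) hi=[23, 26, 42, 50] (size 4, min 23) -> median=20
Step 9: insert 15 -> lo=[2, 6, 12, 15, 17] (size 5, max 17) hi=[23, 26, 42, 50] (size 4, min 23) -> median=17
Step 10: insert 41 -> lo=[2, 6, 12, 15, 17] (size 5, max 17) hi=[23, 26, 41, 42, 50] (size 5, min 23) -> median=20
Step 11: insert 49 -> lo=[2, 6, 12, 15, 17, 23] (size 6, max 23) hi=[26, 41, 42, 49, 50] (size 5, min 26) -> median=23

Answer: 23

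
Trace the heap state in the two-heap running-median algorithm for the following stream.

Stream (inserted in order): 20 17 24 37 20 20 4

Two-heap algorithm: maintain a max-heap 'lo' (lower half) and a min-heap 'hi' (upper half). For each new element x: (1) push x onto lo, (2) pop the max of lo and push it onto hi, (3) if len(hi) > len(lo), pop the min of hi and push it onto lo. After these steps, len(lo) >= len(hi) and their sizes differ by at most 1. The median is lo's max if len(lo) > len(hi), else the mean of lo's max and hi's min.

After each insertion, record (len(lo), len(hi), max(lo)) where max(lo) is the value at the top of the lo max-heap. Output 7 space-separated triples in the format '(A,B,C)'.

Answer: (1,0,20) (1,1,17) (2,1,20) (2,2,20) (3,2,20) (3,3,20) (4,3,20)

Derivation:
Step 1: insert 20 -> lo=[20] hi=[] -> (len(lo)=1, len(hi)=0, max(lo)=20)
Step 2: insert 17 -> lo=[17] hi=[20] -> (len(lo)=1, len(hi)=1, max(lo)=17)
Step 3: insert 24 -> lo=[17, 20] hi=[24] -> (len(lo)=2, len(hi)=1, max(lo)=20)
Step 4: insert 37 -> lo=[17, 20] hi=[24, 37] -> (len(lo)=2, len(hi)=2, max(lo)=20)
Step 5: insert 20 -> lo=[17, 20, 20] hi=[24, 37] -> (len(lo)=3, len(hi)=2, max(lo)=20)
Step 6: insert 20 -> lo=[17, 20, 20] hi=[20, 24, 37] -> (len(lo)=3, len(hi)=3, max(lo)=20)
Step 7: insert 4 -> lo=[4, 17, 20, 20] hi=[20, 24, 37] -> (len(lo)=4, len(hi)=3, max(lo)=20)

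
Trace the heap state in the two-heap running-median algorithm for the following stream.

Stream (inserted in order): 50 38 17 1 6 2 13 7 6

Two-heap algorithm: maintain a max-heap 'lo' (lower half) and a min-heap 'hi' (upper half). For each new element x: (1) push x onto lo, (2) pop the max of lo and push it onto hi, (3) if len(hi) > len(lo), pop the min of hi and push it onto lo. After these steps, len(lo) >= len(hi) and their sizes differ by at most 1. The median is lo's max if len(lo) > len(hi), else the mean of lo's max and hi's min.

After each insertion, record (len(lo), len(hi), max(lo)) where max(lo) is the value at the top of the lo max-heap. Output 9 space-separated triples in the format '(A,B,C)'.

Answer: (1,0,50) (1,1,38) (2,1,38) (2,2,17) (3,2,17) (3,3,6) (4,3,13) (4,4,7) (5,4,7)

Derivation:
Step 1: insert 50 -> lo=[50] hi=[] -> (len(lo)=1, len(hi)=0, max(lo)=50)
Step 2: insert 38 -> lo=[38] hi=[50] -> (len(lo)=1, len(hi)=1, max(lo)=38)
Step 3: insert 17 -> lo=[17, 38] hi=[50] -> (len(lo)=2, len(hi)=1, max(lo)=38)
Step 4: insert 1 -> lo=[1, 17] hi=[38, 50] -> (len(lo)=2, len(hi)=2, max(lo)=17)
Step 5: insert 6 -> lo=[1, 6, 17] hi=[38, 50] -> (len(lo)=3, len(hi)=2, max(lo)=17)
Step 6: insert 2 -> lo=[1, 2, 6] hi=[17, 38, 50] -> (len(lo)=3, len(hi)=3, max(lo)=6)
Step 7: insert 13 -> lo=[1, 2, 6, 13] hi=[17, 38, 50] -> (len(lo)=4, len(hi)=3, max(lo)=13)
Step 8: insert 7 -> lo=[1, 2, 6, 7] hi=[13, 17, 38, 50] -> (len(lo)=4, len(hi)=4, max(lo)=7)
Step 9: insert 6 -> lo=[1, 2, 6, 6, 7] hi=[13, 17, 38, 50] -> (len(lo)=5, len(hi)=4, max(lo)=7)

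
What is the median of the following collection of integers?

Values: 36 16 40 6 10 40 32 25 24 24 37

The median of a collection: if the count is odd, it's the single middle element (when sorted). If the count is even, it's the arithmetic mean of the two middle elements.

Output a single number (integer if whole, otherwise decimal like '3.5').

Answer: 25

Derivation:
Step 1: insert 36 -> lo=[36] (size 1, max 36) hi=[] (size 0) -> median=36
Step 2: insert 16 -> lo=[16] (size 1, max 16) hi=[36] (size 1, min 36) -> median=26
Step 3: insert 40 -> lo=[16, 36] (size 2, max 36) hi=[40] (size 1, min 40) -> median=36
Step 4: insert 6 -> lo=[6, 16] (size 2, max 16) hi=[36, 40] (size 2, min 36) -> median=26
Step 5: insert 10 -> lo=[6, 10, 16] (size 3, max 16) hi=[36, 40] (size 2, min 36) -> median=16
Step 6: insert 40 -> lo=[6, 10, 16] (size 3, max 16) hi=[36, 40, 40] (size 3, min 36) -> median=26
Step 7: insert 32 -> lo=[6, 10, 16, 32] (size 4, max 32) hi=[36, 40, 40] (size 3, min 36) -> median=32
Step 8: insert 25 -> lo=[6, 10, 16, 25] (size 4, max 25) hi=[32, 36, 40, 40] (size 4, min 32) -> median=28.5
Step 9: insert 24 -> lo=[6, 10, 16, 24, 25] (size 5, max 25) hi=[32, 36, 40, 40] (size 4, min 32) -> median=25
Step 10: insert 24 -> lo=[6, 10, 16, 24, 24] (size 5, max 24) hi=[25, 32, 36, 40, 40] (size 5, min 25) -> median=24.5
Step 11: insert 37 -> lo=[6, 10, 16, 24, 24, 25] (size 6, max 25) hi=[32, 36, 37, 40, 40] (size 5, min 32) -> median=25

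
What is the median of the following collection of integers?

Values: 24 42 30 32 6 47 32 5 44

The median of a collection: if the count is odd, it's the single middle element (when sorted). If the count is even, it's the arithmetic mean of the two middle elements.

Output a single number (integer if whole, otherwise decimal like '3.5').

Answer: 32

Derivation:
Step 1: insert 24 -> lo=[24] (size 1, max 24) hi=[] (size 0) -> median=24
Step 2: insert 42 -> lo=[24] (size 1, max 24) hi=[42] (size 1, min 42) -> median=33
Step 3: insert 30 -> lo=[24, 30] (size 2, max 30) hi=[42] (size 1, min 42) -> median=30
Step 4: insert 32 -> lo=[24, 30] (size 2, max 30) hi=[32, 42] (size 2, min 32) -> median=31
Step 5: insert 6 -> lo=[6, 24, 30] (size 3, max 30) hi=[32, 42] (size 2, min 32) -> median=30
Step 6: insert 47 -> lo=[6, 24, 30] (size 3, max 30) hi=[32, 42, 47] (size 3, min 32) -> median=31
Step 7: insert 32 -> lo=[6, 24, 30, 32] (size 4, max 32) hi=[32, 42, 47] (size 3, min 32) -> median=32
Step 8: insert 5 -> lo=[5, 6, 24, 30] (size 4, max 30) hi=[32, 32, 42, 47] (size 4, min 32) -> median=31
Step 9: insert 44 -> lo=[5, 6, 24, 30, 32] (size 5, max 32) hi=[32, 42, 44, 47] (size 4, min 32) -> median=32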